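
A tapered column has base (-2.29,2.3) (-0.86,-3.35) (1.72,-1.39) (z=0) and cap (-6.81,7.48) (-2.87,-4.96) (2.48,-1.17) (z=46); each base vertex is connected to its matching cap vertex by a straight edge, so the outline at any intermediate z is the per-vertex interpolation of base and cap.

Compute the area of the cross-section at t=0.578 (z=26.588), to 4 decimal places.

Area at t=0.578: 24.3628

Cross-section at t=0.578: each vertex is (1-t)·p0[i] + t·p1[i].
  v1: (1-0.578)·(-2.29,2.3) + 0.578·(-6.81,7.48) = (-4.9026,5.2940)
  v2: (1-0.578)·(-0.86,-3.35) + 0.578·(-2.87,-4.96) = (-2.0218,-4.2806)
  v3: (1-0.578)·(1.72,-1.39) + 0.578·(2.48,-1.17) = (2.1593,-1.2628)
Shoelace sum Σ(x_i·y_{i+1} − x_{i+1}·y_i):
  i=1: -4.9026·-4.2806 − -2.0218·5.2940 = +31.6892 (running +31.6892)
  i=2: -2.0218·-1.2628 − 2.1593·-4.2806 = +11.7962 (running +43.4853)
  i=3: 2.1593·5.2940 − -4.9026·-1.2628 = +5.2402 (running +48.7255)
Area = |Σ|/2 = |48.7255|/2 = 24.3628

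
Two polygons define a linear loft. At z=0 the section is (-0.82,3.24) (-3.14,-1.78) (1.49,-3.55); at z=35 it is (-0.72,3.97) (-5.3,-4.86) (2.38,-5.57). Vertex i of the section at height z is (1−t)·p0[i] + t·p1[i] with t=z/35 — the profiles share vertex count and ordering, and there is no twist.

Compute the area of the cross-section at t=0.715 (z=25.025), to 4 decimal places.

Area at t=0.715: 28.3635

Cross-section at t=0.715: each vertex is (1-t)·p0[i] + t·p1[i].
  v1: (1-0.715)·(-0.82,3.24) + 0.715·(-0.72,3.97) = (-0.7485,3.7620)
  v2: (1-0.715)·(-3.14,-1.78) + 0.715·(-5.3,-4.86) = (-4.6844,-3.9822)
  v3: (1-0.715)·(1.49,-3.55) + 0.715·(2.38,-5.57) = (2.1263,-4.9943)
Shoelace sum Σ(x_i·y_{i+1} − x_{i+1}·y_i):
  i=1: -0.7485·-3.9822 − -4.6844·3.7620 = +20.6032 (running +20.6032)
  i=2: -4.6844·-4.9943 − 2.1263·-3.9822 = +31.8628 (running +52.4660)
  i=3: 2.1263·3.7620 − -0.7485·-4.9943 = +4.2610 (running +56.7270)
Area = |Σ|/2 = |56.7270|/2 = 28.3635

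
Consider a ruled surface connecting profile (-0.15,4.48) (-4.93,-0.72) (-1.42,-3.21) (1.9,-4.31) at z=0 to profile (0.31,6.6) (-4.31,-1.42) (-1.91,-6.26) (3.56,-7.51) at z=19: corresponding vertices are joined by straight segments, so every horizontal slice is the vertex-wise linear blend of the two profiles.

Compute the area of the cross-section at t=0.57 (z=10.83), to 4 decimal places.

Area at t=0.57: 44.0201

Cross-section at t=0.57: each vertex is (1-t)·p0[i] + t·p1[i].
  v1: (1-0.57)·(-0.15,4.48) + 0.57·(0.31,6.6) = (0.1122,5.6884)
  v2: (1-0.57)·(-4.93,-0.72) + 0.57·(-4.31,-1.42) = (-4.5766,-1.1190)
  v3: (1-0.57)·(-1.42,-3.21) + 0.57·(-1.91,-6.26) = (-1.6993,-4.9485)
  v4: (1-0.57)·(1.9,-4.31) + 0.57·(3.56,-7.51) = (2.8462,-6.1340)
Shoelace sum Σ(x_i·y_{i+1} − x_{i+1}·y_i):
  i=1: 0.1122·-1.1190 − -4.5766·5.6884 = +25.9080 (running +25.9080)
  i=2: -4.5766·-4.9485 − -1.6993·-1.1190 = +20.7458 (running +46.6538)
  i=3: -1.6993·-6.1340 − 2.8462·-4.9485 = +24.5079 (running +71.1617)
  i=4: 2.8462·5.6884 − 0.1122·-6.1340 = +16.8786 (running +88.0403)
Area = |Σ|/2 = |88.0403|/2 = 44.0201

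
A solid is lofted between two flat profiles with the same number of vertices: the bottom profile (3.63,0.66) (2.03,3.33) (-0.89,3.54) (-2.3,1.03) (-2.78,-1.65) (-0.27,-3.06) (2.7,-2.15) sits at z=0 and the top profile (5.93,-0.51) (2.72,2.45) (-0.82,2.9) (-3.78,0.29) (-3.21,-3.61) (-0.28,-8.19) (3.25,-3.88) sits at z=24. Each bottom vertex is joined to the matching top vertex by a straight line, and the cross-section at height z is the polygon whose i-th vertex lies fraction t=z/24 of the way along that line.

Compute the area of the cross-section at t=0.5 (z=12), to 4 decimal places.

Area at t=0.5: 45.6364

Cross-section at t=0.5: each vertex is (1-t)·p0[i] + t·p1[i].
  v1: (1-0.5)·(3.63,0.66) + 0.5·(5.93,-0.51) = (4.7800,0.0750)
  v2: (1-0.5)·(2.03,3.33) + 0.5·(2.72,2.45) = (2.3750,2.8900)
  v3: (1-0.5)·(-0.89,3.54) + 0.5·(-0.82,2.9) = (-0.8550,3.2200)
  v4: (1-0.5)·(-2.3,1.03) + 0.5·(-3.78,0.29) = (-3.0400,0.6600)
  v5: (1-0.5)·(-2.78,-1.65) + 0.5·(-3.21,-3.61) = (-2.9950,-2.6300)
  v6: (1-0.5)·(-0.27,-3.06) + 0.5·(-0.28,-8.19) = (-0.2750,-5.6250)
  v7: (1-0.5)·(2.7,-2.15) + 0.5·(3.25,-3.88) = (2.9750,-3.0150)
Shoelace sum Σ(x_i·y_{i+1} − x_{i+1}·y_i):
  i=1: 4.7800·2.8900 − 2.3750·0.0750 = +13.6361 (running +13.6361)
  i=2: 2.3750·3.2200 − -0.8550·2.8900 = +10.1184 (running +23.7545)
  i=3: -0.8550·0.6600 − -3.0400·3.2200 = +9.2245 (running +32.9790)
  i=4: -3.0400·-2.6300 − -2.9950·0.6600 = +9.9719 (running +42.9509)
  i=5: -2.9950·-5.6250 − -0.2750·-2.6300 = +16.1236 (running +59.0746)
  i=6: -0.2750·-3.0150 − 2.9750·-5.6250 = +17.5635 (running +76.6381)
  i=7: 2.9750·0.0750 − 4.7800·-3.0150 = +14.6348 (running +91.2729)
Area = |Σ|/2 = |91.2729|/2 = 45.6364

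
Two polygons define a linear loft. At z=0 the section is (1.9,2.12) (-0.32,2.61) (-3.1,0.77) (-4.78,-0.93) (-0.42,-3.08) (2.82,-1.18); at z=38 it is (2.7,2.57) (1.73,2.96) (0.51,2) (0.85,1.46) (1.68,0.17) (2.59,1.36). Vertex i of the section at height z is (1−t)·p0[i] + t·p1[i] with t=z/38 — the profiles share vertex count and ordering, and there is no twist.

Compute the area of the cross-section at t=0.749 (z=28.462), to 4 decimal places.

Area at t=0.749: 7.3057

Cross-section at t=0.749: each vertex is (1-t)·p0[i] + t·p1[i].
  v1: (1-0.749)·(1.9,2.12) + 0.749·(2.7,2.57) = (2.4992,2.4570)
  v2: (1-0.749)·(-0.32,2.61) + 0.749·(1.73,2.96) = (1.2155,2.8721)
  v3: (1-0.749)·(-3.1,0.77) + 0.749·(0.51,2) = (-0.3961,1.6913)
  v4: (1-0.749)·(-4.78,-0.93) + 0.749·(0.85,1.46) = (-0.5631,0.8601)
  v5: (1-0.749)·(-0.42,-3.08) + 0.749·(1.68,0.17) = (1.1529,-0.6458)
  v6: (1-0.749)·(2.82,-1.18) + 0.749·(2.59,1.36) = (2.6477,0.7225)
Shoelace sum Σ(x_i·y_{i+1} − x_{i+1}·y_i):
  i=1: 2.4992·2.8721 − 1.2155·2.4570 = +4.1917 (running +4.1917)
  i=2: 1.2155·1.6913 − -0.3961·2.8721 = +3.1933 (running +7.3850)
  i=3: -0.3961·0.8601 − -0.5631·1.6913 = +0.6117 (running +7.9967)
  i=4: -0.5631·-0.6458 − 1.1529·0.8601 = -0.6280 (running +7.3687)
  i=5: 1.1529·0.7225 − 2.6477·-0.6458 = +2.5427 (running +9.9114)
  i=6: 2.6477·2.4570 − 2.4992·0.7225 = +4.7000 (running +14.6115)
Area = |Σ|/2 = |14.6115|/2 = 7.3057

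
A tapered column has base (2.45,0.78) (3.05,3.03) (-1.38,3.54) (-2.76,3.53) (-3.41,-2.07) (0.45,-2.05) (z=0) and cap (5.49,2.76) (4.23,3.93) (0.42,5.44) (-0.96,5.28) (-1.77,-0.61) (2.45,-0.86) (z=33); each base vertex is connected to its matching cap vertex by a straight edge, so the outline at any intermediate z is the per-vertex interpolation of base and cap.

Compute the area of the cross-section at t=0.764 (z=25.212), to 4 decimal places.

Cross-section at t=0.764: each vertex is (1-t)·p0[i] + t·p1[i].
  v1: (1-0.764)·(2.45,0.78) + 0.764·(5.49,2.76) = (4.7726,2.2927)
  v2: (1-0.764)·(3.05,3.03) + 0.764·(4.23,3.93) = (3.9515,3.7176)
  v3: (1-0.764)·(-1.38,3.54) + 0.764·(0.42,5.44) = (-0.0048,4.9916)
  v4: (1-0.764)·(-2.76,3.53) + 0.764·(-0.96,5.28) = (-1.3848,4.8670)
  v5: (1-0.764)·(-3.41,-2.07) + 0.764·(-1.77,-0.61) = (-2.1570,-0.9546)
  v6: (1-0.764)·(0.45,-2.05) + 0.764·(2.45,-0.86) = (1.9780,-1.1408)
Shoelace sum Σ(x_i·y_{i+1} − x_{i+1}·y_i):
  i=1: 4.7726·3.7176 − 3.9515·2.2927 = +8.6827 (running +8.6827)
  i=2: 3.9515·4.9916 − -0.0048·3.7176 = +19.7423 (running +28.4250)
  i=3: -0.0048·4.8670 − -1.3848·4.9916 = +6.8890 (running +35.3140)
  i=4: -1.3848·-0.9546 − -2.1570·4.8670 = +11.8202 (running +47.1342)
  i=5: -2.1570·-1.1408 − 1.9780·-0.9546 = +4.3490 (running +51.4831)
  i=6: 1.9780·2.2927 − 4.7726·-1.1408 = +9.9797 (running +61.4629)
Area = |Σ|/2 = |61.4629|/2 = 30.7314

Area at t=0.764: 30.7314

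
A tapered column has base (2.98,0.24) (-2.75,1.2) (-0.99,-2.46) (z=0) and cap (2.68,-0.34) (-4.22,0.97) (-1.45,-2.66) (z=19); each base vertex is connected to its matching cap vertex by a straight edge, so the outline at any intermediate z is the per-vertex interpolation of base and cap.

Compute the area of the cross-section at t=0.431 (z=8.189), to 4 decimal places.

Area at t=0.431: 10.1491

Cross-section at t=0.431: each vertex is (1-t)·p0[i] + t·p1[i].
  v1: (1-0.431)·(2.98,0.24) + 0.431·(2.68,-0.34) = (2.8507,-0.0100)
  v2: (1-0.431)·(-2.75,1.2) + 0.431·(-4.22,0.97) = (-3.3836,1.1009)
  v3: (1-0.431)·(-0.99,-2.46) + 0.431·(-1.45,-2.66) = (-1.1883,-2.5462)
Shoelace sum Σ(x_i·y_{i+1} − x_{i+1}·y_i):
  i=1: 2.8507·1.1009 − -3.3836·-0.0100 = +3.1045 (running +3.1045)
  i=2: -3.3836·-2.5462 − -1.1883·1.1009 = +9.9234 (running +13.0278)
  i=3: -1.1883·-0.0100 − 2.8507·-2.5462 = +7.2703 (running +20.2982)
Area = |Σ|/2 = |20.2982|/2 = 10.1491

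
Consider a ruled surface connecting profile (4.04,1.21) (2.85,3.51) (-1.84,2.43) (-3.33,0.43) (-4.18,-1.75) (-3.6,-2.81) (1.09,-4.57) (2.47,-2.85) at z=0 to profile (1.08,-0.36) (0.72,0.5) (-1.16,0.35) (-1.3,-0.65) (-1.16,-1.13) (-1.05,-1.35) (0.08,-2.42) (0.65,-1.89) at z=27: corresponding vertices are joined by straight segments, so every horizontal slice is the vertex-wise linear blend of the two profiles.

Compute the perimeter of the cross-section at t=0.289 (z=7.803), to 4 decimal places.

Cross-section at t=0.289: each vertex is (1-t)·p0[i] + t·p1[i].
  v1: (1-0.289)·(4.04,1.21) + 0.289·(1.08,-0.36) = (3.1846,0.7563)
  v2: (1-0.289)·(2.85,3.51) + 0.289·(0.72,0.5) = (2.2344,2.6401)
  v3: (1-0.289)·(-1.84,2.43) + 0.289·(-1.16,0.35) = (-1.6435,1.8289)
  v4: (1-0.289)·(-3.33,0.43) + 0.289·(-1.3,-0.65) = (-2.7433,0.1179)
  v5: (1-0.289)·(-4.18,-1.75) + 0.289·(-1.16,-1.13) = (-3.3072,-1.5708)
  v6: (1-0.289)·(-3.6,-2.81) + 0.289·(-1.05,-1.35) = (-2.8631,-2.3881)
  v7: (1-0.289)·(1.09,-4.57) + 0.289·(0.08,-2.42) = (0.7981,-3.9487)
  v8: (1-0.289)·(2.47,-2.85) + 0.289·(0.65,-1.89) = (1.9440,-2.5726)
Perimeter = Σ |v_{i+1} − v_i|:
  edge 1→2: √(-0.9501² + 1.8838²) = 2.1099 (running 2.1099)
  edge 2→3: √(-3.8779² + -0.8112²) = 3.9619 (running 6.0717)
  edge 3→4: √(-1.0998² + -1.7110²) = 2.0340 (running 8.1057)
  edge 4→5: √(-0.5639² + -1.6887²) = 1.7804 (running 9.8861)
  edge 5→6: √(0.4442² + -0.8172²) = 0.9301 (running 10.8162)
  edge 6→7: √(3.6612² + -1.5606²) = 3.9799 (running 14.7961)
  edge 7→8: √(1.1459² + 1.3761²) = 1.7907 (running 16.5869)
  edge 8→1: √(1.2405² + 3.3288²) = 3.5525 (running 20.1393)
Perimeter = 20.1393

Perimeter at t=0.289: 20.1393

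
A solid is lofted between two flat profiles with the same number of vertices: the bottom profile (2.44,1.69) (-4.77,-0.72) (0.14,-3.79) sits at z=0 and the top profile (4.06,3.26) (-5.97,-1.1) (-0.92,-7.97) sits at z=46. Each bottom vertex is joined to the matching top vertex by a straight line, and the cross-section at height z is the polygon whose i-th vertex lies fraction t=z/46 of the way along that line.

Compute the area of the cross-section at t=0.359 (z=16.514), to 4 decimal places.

Area at t=0.359: 25.9432

Cross-section at t=0.359: each vertex is (1-t)·p0[i] + t·p1[i].
  v1: (1-0.359)·(2.44,1.69) + 0.359·(4.06,3.26) = (3.0216,2.2536)
  v2: (1-0.359)·(-4.77,-0.72) + 0.359·(-5.97,-1.1) = (-5.2008,-0.8564)
  v3: (1-0.359)·(0.14,-3.79) + 0.359·(-0.92,-7.97) = (-0.2405,-5.2906)
Shoelace sum Σ(x_i·y_{i+1} − x_{i+1}·y_i):
  i=1: 3.0216·-0.8564 − -5.2008·2.2536 = +9.1329 (running +9.1329)
  i=2: -5.2008·-5.2906 − -0.2405·-0.8564 = +27.3095 (running +36.4424)
  i=3: -0.2405·2.2536 − 3.0216·-5.2906 = +15.4439 (running +51.8863)
Area = |Σ|/2 = |51.8863|/2 = 25.9432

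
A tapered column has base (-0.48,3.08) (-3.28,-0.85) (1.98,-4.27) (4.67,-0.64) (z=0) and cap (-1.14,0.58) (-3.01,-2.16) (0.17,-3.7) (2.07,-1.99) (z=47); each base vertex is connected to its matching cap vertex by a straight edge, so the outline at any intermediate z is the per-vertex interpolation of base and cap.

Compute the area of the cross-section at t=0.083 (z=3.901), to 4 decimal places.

Cross-section at t=0.083: each vertex is (1-t)·p0[i] + t·p1[i].
  v1: (1-0.083)·(-0.48,3.08) + 0.083·(-1.14,0.58) = (-0.5348,2.8725)
  v2: (1-0.083)·(-3.28,-0.85) + 0.083·(-3.01,-2.16) = (-3.2576,-0.9587)
  v3: (1-0.083)·(1.98,-4.27) + 0.083·(0.17,-3.7) = (1.8298,-4.2227)
  v4: (1-0.083)·(4.67,-0.64) + 0.083·(2.07,-1.99) = (4.4542,-0.7521)
Shoelace sum Σ(x_i·y_{i+1} − x_{i+1}·y_i):
  i=1: -0.5348·-0.9587 − -3.2576·2.8725 = +9.8701 (running +9.8701)
  i=2: -3.2576·-4.2227 − 1.8298·-0.9587 = +15.5100 (running +25.3802)
  i=3: 1.8298·-0.7521 − 4.4542·-4.2227 = +17.4326 (running +42.8128)
  i=4: 4.4542·2.8725 − -0.5348·-0.7521 = +12.3925 (running +55.2053)
Area = |Σ|/2 = |55.2053|/2 = 27.6027

Area at t=0.083: 27.6027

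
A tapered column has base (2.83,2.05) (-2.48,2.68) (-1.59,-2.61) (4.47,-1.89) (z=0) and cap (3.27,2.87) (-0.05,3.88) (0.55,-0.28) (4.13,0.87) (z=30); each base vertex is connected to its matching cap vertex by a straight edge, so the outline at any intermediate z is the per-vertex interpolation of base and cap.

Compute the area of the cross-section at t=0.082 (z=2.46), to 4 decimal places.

Cross-section at t=0.082: each vertex is (1-t)·p0[i] + t·p1[i].
  v1: (1-0.082)·(2.83,2.05) + 0.082·(3.27,2.87) = (2.8661,2.1172)
  v2: (1-0.082)·(-2.48,2.68) + 0.082·(-0.05,3.88) = (-2.2807,2.7784)
  v3: (1-0.082)·(-1.59,-2.61) + 0.082·(0.55,-0.28) = (-1.4145,-2.4189)
  v4: (1-0.082)·(4.47,-1.89) + 0.082·(4.13,0.87) = (4.4421,-1.6637)
Shoelace sum Σ(x_i·y_{i+1} − x_{i+1}·y_i):
  i=1: 2.8661·2.7784 − -2.2807·2.1172 = +12.7920 (running +12.7920)
  i=2: -2.2807·-2.4189 − -1.4145·2.7784 = +9.4471 (running +22.2391)
  i=3: -1.4145·-1.6637 − 4.4421·-2.4189 = +13.0985 (running +35.3376)
  i=4: 4.4421·2.1172 − 2.8661·-1.6637 = +14.1733 (running +49.5109)
Area = |Σ|/2 = |49.5109|/2 = 24.7554

Area at t=0.082: 24.7554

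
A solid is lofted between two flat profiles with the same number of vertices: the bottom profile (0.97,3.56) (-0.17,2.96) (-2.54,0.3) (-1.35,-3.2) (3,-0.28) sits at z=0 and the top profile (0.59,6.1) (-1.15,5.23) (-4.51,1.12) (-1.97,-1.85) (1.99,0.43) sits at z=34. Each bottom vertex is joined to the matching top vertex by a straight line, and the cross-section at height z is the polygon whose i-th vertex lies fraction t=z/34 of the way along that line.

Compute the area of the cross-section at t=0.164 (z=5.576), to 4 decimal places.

Cross-section at t=0.164: each vertex is (1-t)·p0[i] + t·p1[i].
  v1: (1-0.164)·(0.97,3.56) + 0.164·(0.59,6.1) = (0.9077,3.9766)
  v2: (1-0.164)·(-0.17,2.96) + 0.164·(-1.15,5.23) = (-0.3307,3.3323)
  v3: (1-0.164)·(-2.54,0.3) + 0.164·(-4.51,1.12) = (-2.8631,0.4345)
  v4: (1-0.164)·(-1.35,-3.2) + 0.164·(-1.97,-1.85) = (-1.4517,-2.9786)
  v5: (1-0.164)·(3,-0.28) + 0.164·(1.99,0.43) = (2.8344,-0.1636)
Shoelace sum Σ(x_i·y_{i+1} − x_{i+1}·y_i):
  i=1: 0.9077·3.3323 − -0.3307·3.9766 = +4.3398 (running +4.3398)
  i=2: -0.3307·0.4345 − -2.8631·3.3323 = +9.3969 (running +13.7367)
  i=3: -2.8631·-2.9786 − -1.4517·0.4345 = +9.1587 (running +22.8954)
  i=4: -1.4517·-0.1636 − 2.8344·-2.9786 = +8.6799 (running +31.5752)
  i=5: 2.8344·3.9766 − 0.9077·-0.1636 = +11.4195 (running +42.9947)
Area = |Σ|/2 = |42.9947|/2 = 21.4973

Area at t=0.164: 21.4973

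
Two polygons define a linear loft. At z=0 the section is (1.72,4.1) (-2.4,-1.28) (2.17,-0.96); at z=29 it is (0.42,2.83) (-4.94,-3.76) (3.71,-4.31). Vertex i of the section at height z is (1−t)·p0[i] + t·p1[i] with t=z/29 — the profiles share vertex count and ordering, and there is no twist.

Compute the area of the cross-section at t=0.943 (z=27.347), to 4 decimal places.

Cross-section at t=0.943: each vertex is (1-t)·p0[i] + t·p1[i].
  v1: (1-0.943)·(1.72,4.1) + 0.943·(0.42,2.83) = (0.4941,2.9024)
  v2: (1-0.943)·(-2.4,-1.28) + 0.943·(-4.94,-3.76) = (-4.7952,-3.6186)
  v3: (1-0.943)·(2.17,-0.96) + 0.943·(3.71,-4.31) = (3.6222,-4.1190)
Shoelace sum Σ(x_i·y_{i+1} − x_{i+1}·y_i):
  i=1: 0.4941·-3.6186 − -4.7952·2.9024 = +12.1296 (running +12.1296)
  i=2: -4.7952·-4.1190 − 3.6222·-3.6186 = +32.8593 (running +44.9889)
  i=3: 3.6222·2.9024 − 0.4941·-4.1190 = +12.5483 (running +57.5372)
Area = |Σ|/2 = |57.5372|/2 = 28.7686

Area at t=0.943: 28.7686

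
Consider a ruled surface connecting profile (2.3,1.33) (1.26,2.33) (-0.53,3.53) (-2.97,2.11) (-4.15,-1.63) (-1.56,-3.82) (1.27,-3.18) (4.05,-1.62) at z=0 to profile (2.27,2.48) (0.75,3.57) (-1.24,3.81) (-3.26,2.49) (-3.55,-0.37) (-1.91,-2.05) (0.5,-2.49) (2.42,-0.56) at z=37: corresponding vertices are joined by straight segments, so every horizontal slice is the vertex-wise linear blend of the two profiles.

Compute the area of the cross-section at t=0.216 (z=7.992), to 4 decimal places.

Area at t=0.216: 35.7101

Cross-section at t=0.216: each vertex is (1-t)·p0[i] + t·p1[i].
  v1: (1-0.216)·(2.3,1.33) + 0.216·(2.27,2.48) = (2.2935,1.5784)
  v2: (1-0.216)·(1.26,2.33) + 0.216·(0.75,3.57) = (1.1498,2.5978)
  v3: (1-0.216)·(-0.53,3.53) + 0.216·(-1.24,3.81) = (-0.6834,3.5905)
  v4: (1-0.216)·(-2.97,2.11) + 0.216·(-3.26,2.49) = (-3.0326,2.1921)
  v5: (1-0.216)·(-4.15,-1.63) + 0.216·(-3.55,-0.37) = (-4.0204,-1.3578)
  v6: (1-0.216)·(-1.56,-3.82) + 0.216·(-1.91,-2.05) = (-1.6356,-3.4377)
  v7: (1-0.216)·(1.27,-3.18) + 0.216·(0.5,-2.49) = (1.1037,-3.0310)
  v8: (1-0.216)·(4.05,-1.62) + 0.216·(2.42,-0.56) = (3.6979,-1.3910)
Shoelace sum Σ(x_i·y_{i+1} − x_{i+1}·y_i):
  i=1: 2.2935·2.5978 − 1.1498·1.5784 = +4.1433 (running +4.1433)
  i=2: 1.1498·3.5905 − -0.6834·2.5978 = +5.9037 (running +10.0470)
  i=3: -0.6834·2.1921 − -3.0326·3.5905 = +9.3907 (running +19.4377)
  i=4: -3.0326·-1.3578 − -4.0204·2.1921 = +12.9309 (running +32.3686)
  i=5: -4.0204·-3.4377 − -1.6356·-1.3578 = +11.6000 (running +43.9685)
  i=6: -1.6356·-3.0310 − 1.1037·-3.4377 = +8.7515 (running +52.7201)
  i=7: 1.1037·-1.3910 − 3.6979·-3.0310 = +9.6730 (running +62.3930)
  i=8: 3.6979·1.5784 − 2.2935·-1.3910 = +9.0272 (running +71.4202)
Area = |Σ|/2 = |71.4202|/2 = 35.7101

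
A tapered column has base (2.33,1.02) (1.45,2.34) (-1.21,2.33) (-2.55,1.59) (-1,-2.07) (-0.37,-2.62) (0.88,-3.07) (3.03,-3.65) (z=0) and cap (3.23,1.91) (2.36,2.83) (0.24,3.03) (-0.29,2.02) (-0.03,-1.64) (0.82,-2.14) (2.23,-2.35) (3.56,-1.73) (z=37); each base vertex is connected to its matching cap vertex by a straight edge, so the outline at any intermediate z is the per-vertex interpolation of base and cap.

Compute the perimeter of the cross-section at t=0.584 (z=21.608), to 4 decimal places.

Perimeter at t=0.584: 16.8069

Cross-section at t=0.584: each vertex is (1-t)·p0[i] + t·p1[i].
  v1: (1-0.584)·(2.33,1.02) + 0.584·(3.23,1.91) = (2.8556,1.5398)
  v2: (1-0.584)·(1.45,2.34) + 0.584·(2.36,2.83) = (1.9814,2.6262)
  v3: (1-0.584)·(-1.21,2.33) + 0.584·(0.24,3.03) = (-0.3632,2.7388)
  v4: (1-0.584)·(-2.55,1.59) + 0.584·(-0.29,2.02) = (-1.2302,1.8411)
  v5: (1-0.584)·(-1,-2.07) + 0.584·(-0.03,-1.64) = (-0.4335,-1.8189)
  v6: (1-0.584)·(-0.37,-2.62) + 0.584·(0.82,-2.14) = (0.3250,-2.3397)
  v7: (1-0.584)·(0.88,-3.07) + 0.584·(2.23,-2.35) = (1.6684,-2.6495)
  v8: (1-0.584)·(3.03,-3.65) + 0.584·(3.56,-1.73) = (3.3395,-2.5287)
Perimeter = Σ |v_{i+1} − v_i|:
  edge 1→2: √(-0.8742² + 1.0864²) = 1.3944 (running 1.3944)
  edge 2→3: √(-2.3446² + 0.1126²) = 2.3473 (running 3.7418)
  edge 3→4: √(-0.8670² + -0.8977²) = 1.2480 (running 4.9897)
  edge 4→5: √(0.7966² + -3.6600²) = 3.7457 (running 8.7354)
  edge 5→6: √(0.7585² + -0.5208²) = 0.9201 (running 9.6555)
  edge 6→7: √(1.3434² + -0.3098²) = 1.3787 (running 11.0342)
  edge 7→8: √(1.6711² + 0.1208²) = 1.6755 (running 12.7097)
  edge 8→1: √(-0.4839² + 4.0685²) = 4.0972 (running 16.8069)
Perimeter = 16.8069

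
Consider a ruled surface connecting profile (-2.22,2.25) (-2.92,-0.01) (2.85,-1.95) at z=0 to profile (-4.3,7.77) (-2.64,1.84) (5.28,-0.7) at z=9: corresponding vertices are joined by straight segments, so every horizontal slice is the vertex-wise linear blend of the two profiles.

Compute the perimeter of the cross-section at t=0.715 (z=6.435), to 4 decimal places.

Cross-section at t=0.715: each vertex is (1-t)·p0[i] + t·p1[i].
  v1: (1-0.715)·(-2.22,2.25) + 0.715·(-4.3,7.77) = (-3.7072,6.1968)
  v2: (1-0.715)·(-2.92,-0.01) + 0.715·(-2.64,1.84) = (-2.7198,1.3128)
  v3: (1-0.715)·(2.85,-1.95) + 0.715·(5.28,-0.7) = (4.5875,-1.0562)
Perimeter = Σ |v_{i+1} − v_i|:
  edge 1→2: √(0.9874² + -4.8840²) = 4.9829 (running 4.9829)
  edge 2→3: √(7.3073² + -2.3690²) = 7.6817 (running 12.6645)
  edge 3→1: √(-8.2947² + 7.2530²) = 11.0185 (running 23.6831)
Perimeter = 23.6831

Perimeter at t=0.715: 23.6831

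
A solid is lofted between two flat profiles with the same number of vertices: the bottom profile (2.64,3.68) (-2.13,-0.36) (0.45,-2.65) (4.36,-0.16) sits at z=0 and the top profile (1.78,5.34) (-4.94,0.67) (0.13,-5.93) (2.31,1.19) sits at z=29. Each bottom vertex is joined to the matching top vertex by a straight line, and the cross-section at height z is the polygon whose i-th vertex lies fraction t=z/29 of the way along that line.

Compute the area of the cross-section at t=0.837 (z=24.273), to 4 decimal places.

Area at t=0.837: 36.8801

Cross-section at t=0.837: each vertex is (1-t)·p0[i] + t·p1[i].
  v1: (1-0.837)·(2.64,3.68) + 0.837·(1.78,5.34) = (1.9202,5.0694)
  v2: (1-0.837)·(-2.13,-0.36) + 0.837·(-4.94,0.67) = (-4.4820,0.5021)
  v3: (1-0.837)·(0.45,-2.65) + 0.837·(0.13,-5.93) = (0.1822,-5.3954)
  v4: (1-0.837)·(4.36,-0.16) + 0.837·(2.31,1.19) = (2.6442,0.9699)
Shoelace sum Σ(x_i·y_{i+1} − x_{i+1}·y_i):
  i=1: 1.9202·0.5021 − -4.4820·5.0694 = +23.6851 (running +23.6851)
  i=2: -4.4820·-5.3954 − 0.1822·0.5021 = +24.0904 (running +47.7755)
  i=3: 0.1822·0.9699 − 2.6442·-5.3954 = +14.4428 (running +62.2183)
  i=4: 2.6442·5.0694 − 1.9202·0.9699 = +11.5418 (running +73.7602)
Area = |Σ|/2 = |73.7602|/2 = 36.8801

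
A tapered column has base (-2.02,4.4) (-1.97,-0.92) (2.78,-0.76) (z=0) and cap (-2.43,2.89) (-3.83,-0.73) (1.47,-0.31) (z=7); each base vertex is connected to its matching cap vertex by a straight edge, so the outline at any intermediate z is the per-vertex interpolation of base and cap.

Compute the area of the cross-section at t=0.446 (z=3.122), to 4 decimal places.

Cross-section at t=0.446: each vertex is (1-t)·p0[i] + t·p1[i].
  v1: (1-0.446)·(-2.02,4.4) + 0.446·(-2.43,2.89) = (-2.2029,3.7265)
  v2: (1-0.446)·(-1.97,-0.92) + 0.446·(-3.83,-0.73) = (-2.7996,-0.8353)
  v3: (1-0.446)·(2.78,-0.76) + 0.446·(1.47,-0.31) = (2.1957,-0.5593)
Shoelace sum Σ(x_i·y_{i+1} − x_{i+1}·y_i):
  i=1: -2.2029·-0.8353 − -2.7996·3.7265 = +12.2726 (running +12.2726)
  i=2: -2.7996·-0.5593 − 2.1957·-0.8353 = +3.3998 (running +15.6724)
  i=3: 2.1957·3.7265 − -2.2029·-0.5593 = +6.9505 (running +22.6229)
Area = |Σ|/2 = |22.6229|/2 = 11.3114

Area at t=0.446: 11.3114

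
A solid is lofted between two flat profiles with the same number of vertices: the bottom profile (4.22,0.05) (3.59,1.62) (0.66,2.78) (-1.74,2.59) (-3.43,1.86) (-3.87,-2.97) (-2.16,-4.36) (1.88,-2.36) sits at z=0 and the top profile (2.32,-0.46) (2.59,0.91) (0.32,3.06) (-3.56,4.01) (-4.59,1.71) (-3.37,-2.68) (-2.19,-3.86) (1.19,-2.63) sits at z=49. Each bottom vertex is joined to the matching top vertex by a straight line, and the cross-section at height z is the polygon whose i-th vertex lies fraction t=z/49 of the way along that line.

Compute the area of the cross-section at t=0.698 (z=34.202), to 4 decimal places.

Area at t=0.698: 38.3764

Cross-section at t=0.698: each vertex is (1-t)·p0[i] + t·p1[i].
  v1: (1-0.698)·(4.22,0.05) + 0.698·(2.32,-0.46) = (2.8938,-0.3060)
  v2: (1-0.698)·(3.59,1.62) + 0.698·(2.59,0.91) = (2.8920,1.1244)
  v3: (1-0.698)·(0.66,2.78) + 0.698·(0.32,3.06) = (0.4227,2.9754)
  v4: (1-0.698)·(-1.74,2.59) + 0.698·(-3.56,4.01) = (-3.0104,3.5812)
  v5: (1-0.698)·(-3.43,1.86) + 0.698·(-4.59,1.71) = (-4.2397,1.7553)
  v6: (1-0.698)·(-3.87,-2.97) + 0.698·(-3.37,-2.68) = (-3.5210,-2.7676)
  v7: (1-0.698)·(-2.16,-4.36) + 0.698·(-2.19,-3.86) = (-2.1809,-4.0110)
  v8: (1-0.698)·(1.88,-2.36) + 0.698·(1.19,-2.63) = (1.3984,-2.5485)
Shoelace sum Σ(x_i·y_{i+1} − x_{i+1}·y_i):
  i=1: 2.8938·1.1244 − 2.8920·-0.3060 = +4.1387 (running +4.1387)
  i=2: 2.8920·2.9754 − 0.4227·1.1244 = +8.1297 (running +12.2684)
  i=3: 0.4227·3.5812 − -3.0104·2.9754 = +10.4708 (running +22.7393)
  i=4: -3.0104·1.7553 − -4.2397·3.5812 = +9.8989 (running +32.6382)
  i=5: -4.2397·-2.7676 − -3.5210·1.7553 = +17.9141 (running +50.5522)
  i=6: -3.5210·-4.0110 − -2.1809·-2.7676 = +8.0868 (running +58.6390)
  i=7: -2.1809·-2.5485 − 1.3984·-4.0110 = +11.1669 (running +69.8060)
  i=8: 1.3984·-0.3060 − 2.8938·-2.5485 = +6.9469 (running +76.7528)
Area = |Σ|/2 = |76.7528|/2 = 38.3764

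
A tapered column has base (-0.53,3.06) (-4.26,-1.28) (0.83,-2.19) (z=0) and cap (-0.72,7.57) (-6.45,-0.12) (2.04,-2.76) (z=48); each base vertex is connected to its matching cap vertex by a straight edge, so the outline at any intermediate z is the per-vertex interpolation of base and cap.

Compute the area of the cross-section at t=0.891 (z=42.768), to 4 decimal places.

Area at t=0.891: 36.4928

Cross-section at t=0.891: each vertex is (1-t)·p0[i] + t·p1[i].
  v1: (1-0.891)·(-0.53,3.06) + 0.891·(-0.72,7.57) = (-0.6993,7.0784)
  v2: (1-0.891)·(-4.26,-1.28) + 0.891·(-6.45,-0.12) = (-6.2113,-0.2464)
  v3: (1-0.891)·(0.83,-2.19) + 0.891·(2.04,-2.76) = (1.9081,-2.6979)
Shoelace sum Σ(x_i·y_{i+1} − x_{i+1}·y_i):
  i=1: -0.6993·-0.2464 − -6.2113·7.0784 = +44.1384 (running +44.1384)
  i=2: -6.2113·-2.6979 − 1.9081·-0.2464 = +17.2275 (running +61.3659)
  i=3: 1.9081·7.0784 − -0.6993·-2.6979 = +11.6198 (running +72.9857)
Area = |Σ|/2 = |72.9857|/2 = 36.4928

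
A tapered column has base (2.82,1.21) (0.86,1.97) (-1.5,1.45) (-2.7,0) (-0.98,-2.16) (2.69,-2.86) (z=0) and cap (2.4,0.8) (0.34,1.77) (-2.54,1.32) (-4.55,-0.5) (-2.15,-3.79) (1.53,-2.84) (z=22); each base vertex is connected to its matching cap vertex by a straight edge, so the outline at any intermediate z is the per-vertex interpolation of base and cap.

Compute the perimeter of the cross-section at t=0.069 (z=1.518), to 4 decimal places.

Cross-section at t=0.069: each vertex is (1-t)·p0[i] + t·p1[i].
  v1: (1-0.069)·(2.82,1.21) + 0.069·(2.4,0.8) = (2.7910,1.1817)
  v2: (1-0.069)·(0.86,1.97) + 0.069·(0.34,1.77) = (0.8241,1.9562)
  v3: (1-0.069)·(-1.5,1.45) + 0.069·(-2.54,1.32) = (-1.5718,1.4410)
  v4: (1-0.069)·(-2.7,0) + 0.069·(-4.55,-0.5) = (-2.8277,-0.0345)
  v5: (1-0.069)·(-0.98,-2.16) + 0.069·(-2.15,-3.79) = (-1.0607,-2.2725)
  v6: (1-0.069)·(2.69,-2.86) + 0.069·(1.53,-2.84) = (2.6100,-2.8586)
Perimeter = Σ |v_{i+1} − v_i|:
  edge 1→2: √(-1.9669² + 0.7745²) = 2.1139 (running 2.1139)
  edge 2→3: √(-2.3959² + -0.5152²) = 2.4506 (running 4.5645)
  edge 3→4: √(-1.2559² + -1.4755²) = 1.9376 (running 6.5022)
  edge 4→5: √(1.7669² + -2.2380²) = 2.8514 (running 9.3536)
  edge 5→6: √(3.6707² + -0.5861²) = 3.7172 (running 13.0708)
  edge 6→1: √(0.1811² + 4.0403²) = 4.0444 (running 17.1152)
Perimeter = 17.1152

Perimeter at t=0.069: 17.1152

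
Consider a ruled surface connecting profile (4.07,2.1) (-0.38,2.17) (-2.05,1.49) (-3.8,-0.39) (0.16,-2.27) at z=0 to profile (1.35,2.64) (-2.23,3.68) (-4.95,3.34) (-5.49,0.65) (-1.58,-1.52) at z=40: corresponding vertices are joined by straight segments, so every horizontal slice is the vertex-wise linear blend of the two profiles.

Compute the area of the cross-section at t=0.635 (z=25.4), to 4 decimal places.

Area at t=0.635: 20.9928

Cross-section at t=0.635: each vertex is (1-t)·p0[i] + t·p1[i].
  v1: (1-0.635)·(4.07,2.1) + 0.635·(1.35,2.64) = (2.3428,2.4429)
  v2: (1-0.635)·(-0.38,2.17) + 0.635·(-2.23,3.68) = (-1.5548,3.1288)
  v3: (1-0.635)·(-2.05,1.49) + 0.635·(-4.95,3.34) = (-3.8915,2.6647)
  v4: (1-0.635)·(-3.8,-0.39) + 0.635·(-5.49,0.65) = (-4.8732,0.2704)
  v5: (1-0.635)·(0.16,-2.27) + 0.635·(-1.58,-1.52) = (-0.9449,-1.7938)
Shoelace sum Σ(x_i·y_{i+1} − x_{i+1}·y_i):
  i=1: 2.3428·3.1288 − -1.5548·2.4429 = +11.1284 (running +11.1284)
  i=2: -1.5548·2.6647 − -3.8915·3.1288 = +8.0329 (running +19.1613)
  i=3: -3.8915·0.2704 − -4.8732·2.6647 = +11.9335 (running +31.0947)
  i=4: -4.8732·-1.7938 − -0.9449·0.2704 = +8.9967 (running +40.0914)
  i=5: -0.9449·2.4429 − 2.3428·-1.7938 = +1.8941 (running +41.9855)
Area = |Σ|/2 = |41.9855|/2 = 20.9928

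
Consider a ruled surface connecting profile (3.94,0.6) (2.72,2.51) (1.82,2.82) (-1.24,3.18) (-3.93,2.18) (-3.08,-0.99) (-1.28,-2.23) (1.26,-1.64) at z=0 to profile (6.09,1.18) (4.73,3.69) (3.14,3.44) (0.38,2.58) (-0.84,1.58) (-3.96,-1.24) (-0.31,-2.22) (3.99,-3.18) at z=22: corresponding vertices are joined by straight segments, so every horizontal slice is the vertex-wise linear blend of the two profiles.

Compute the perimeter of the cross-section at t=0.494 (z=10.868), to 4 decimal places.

Cross-section at t=0.494: each vertex is (1-t)·p0[i] + t·p1[i].
  v1: (1-0.494)·(3.94,0.6) + 0.494·(6.09,1.18) = (5.0021,0.8865)
  v2: (1-0.494)·(2.72,2.51) + 0.494·(4.73,3.69) = (3.7129,3.0929)
  v3: (1-0.494)·(1.82,2.82) + 0.494·(3.14,3.44) = (2.4721,3.1263)
  v4: (1-0.494)·(-1.24,3.18) + 0.494·(0.38,2.58) = (-0.4397,2.8836)
  v5: (1-0.494)·(-3.93,2.18) + 0.494·(-0.84,1.58) = (-2.4035,1.8836)
  v6: (1-0.494)·(-3.08,-0.99) + 0.494·(-3.96,-1.24) = (-3.5147,-1.1135)
  v7: (1-0.494)·(-1.28,-2.23) + 0.494·(-0.31,-2.22) = (-0.8008,-2.2251)
  v8: (1-0.494)·(1.26,-1.64) + 0.494·(3.99,-3.18) = (2.6086,-2.4008)
Perimeter = Σ |v_{i+1} − v_i|:
  edge 1→2: √(-1.2892² + 2.2064²) = 2.5554 (running 2.5554)
  edge 2→3: √(-1.2409² + 0.0334²) = 1.2413 (running 3.7967)
  edge 3→4: √(-2.9118² + -0.2427²) = 2.9219 (running 6.7186)
  edge 4→5: √(-1.9638² + -1.0000²) = 2.2038 (running 8.9224)
  edge 5→6: √(-1.1112² + -2.9971²) = 3.1965 (running 12.1188)
  edge 6→7: √(2.7139² + -1.1116²) = 2.9327 (running 15.0516)
  edge 7→8: √(3.4094² + -0.1757²) = 3.4140 (running 18.4655)
  edge 8→1: √(2.3935² + 3.2873²) = 4.0663 (running 22.5318)
Perimeter = 22.5318

Perimeter at t=0.494: 22.5318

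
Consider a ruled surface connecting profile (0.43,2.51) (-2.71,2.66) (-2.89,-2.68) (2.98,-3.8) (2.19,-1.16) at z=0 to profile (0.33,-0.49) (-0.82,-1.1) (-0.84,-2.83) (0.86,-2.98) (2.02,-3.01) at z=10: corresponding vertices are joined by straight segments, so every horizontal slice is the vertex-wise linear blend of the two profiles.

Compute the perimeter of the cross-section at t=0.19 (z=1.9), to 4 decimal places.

Perimeter at t=0.19: 18.6235

Cross-section at t=0.19: each vertex is (1-t)·p0[i] + t·p1[i].
  v1: (1-0.19)·(0.43,2.51) + 0.19·(0.33,-0.49) = (0.4110,1.9400)
  v2: (1-0.19)·(-2.71,2.66) + 0.19·(-0.82,-1.1) = (-2.3509,1.9456)
  v3: (1-0.19)·(-2.89,-2.68) + 0.19·(-0.84,-2.83) = (-2.5005,-2.7085)
  v4: (1-0.19)·(2.98,-3.8) + 0.19·(0.86,-2.98) = (2.5772,-3.6442)
  v5: (1-0.19)·(2.19,-1.16) + 0.19·(2.02,-3.01) = (2.1577,-1.5115)
Perimeter = Σ |v_{i+1} − v_i|:
  edge 1→2: √(-2.7619² + 0.0056²) = 2.7619 (running 2.7619)
  edge 2→3: √(-0.1496² + -4.6541²) = 4.6565 (running 7.4184)
  edge 3→4: √(5.0777² + -0.9357²) = 5.1632 (running 12.5816)
  edge 4→5: √(-0.4195² + 2.1327²) = 2.1736 (running 14.7552)
  edge 5→1: √(-1.7467² + 3.4515²) = 3.8683 (running 18.6235)
Perimeter = 18.6235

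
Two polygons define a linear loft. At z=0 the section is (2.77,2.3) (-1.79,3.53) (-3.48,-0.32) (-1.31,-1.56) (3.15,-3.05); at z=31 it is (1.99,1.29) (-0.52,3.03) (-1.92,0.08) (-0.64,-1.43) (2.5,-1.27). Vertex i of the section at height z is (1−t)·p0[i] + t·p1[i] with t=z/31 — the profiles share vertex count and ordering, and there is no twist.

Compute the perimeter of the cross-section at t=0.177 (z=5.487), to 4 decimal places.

Cross-section at t=0.177: each vertex is (1-t)·p0[i] + t·p1[i].
  v1: (1-0.177)·(2.77,2.3) + 0.177·(1.99,1.29) = (2.6319,2.1212)
  v2: (1-0.177)·(-1.79,3.53) + 0.177·(-0.52,3.03) = (-1.5652,3.4415)
  v3: (1-0.177)·(-3.48,-0.32) + 0.177·(-1.92,0.08) = (-3.2039,-0.2492)
  v4: (1-0.177)·(-1.31,-1.56) + 0.177·(-0.64,-1.43) = (-1.1914,-1.5370)
  v5: (1-0.177)·(3.15,-3.05) + 0.177·(2.5,-1.27) = (3.0349,-2.7349)
Perimeter = Σ |v_{i+1} − v_i|:
  edge 1→2: √(-4.1971² + 1.3203²) = 4.3999 (running 4.3999)
  edge 2→3: √(-1.6387² + -3.6907²) = 4.0381 (running 8.4380)
  edge 3→4: √(2.0125² + -1.2878²) = 2.3892 (running 10.8273)
  edge 4→5: √(4.2264² + -1.1980²) = 4.3929 (running 15.2201)
  edge 5→1: √(-0.4030² + 4.8562²) = 4.8729 (running 20.0930)
Perimeter = 20.0930

Perimeter at t=0.177: 20.0930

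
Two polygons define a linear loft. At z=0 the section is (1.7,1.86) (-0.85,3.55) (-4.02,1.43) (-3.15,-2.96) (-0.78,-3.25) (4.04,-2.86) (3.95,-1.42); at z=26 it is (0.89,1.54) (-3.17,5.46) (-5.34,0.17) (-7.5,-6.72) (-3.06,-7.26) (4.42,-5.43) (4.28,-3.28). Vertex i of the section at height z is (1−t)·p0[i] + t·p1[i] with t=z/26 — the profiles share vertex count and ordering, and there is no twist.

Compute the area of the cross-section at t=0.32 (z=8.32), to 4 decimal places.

Cross-section at t=0.32: each vertex is (1-t)·p0[i] + t·p1[i].
  v1: (1-0.32)·(1.7,1.86) + 0.32·(0.89,1.54) = (1.4408,1.7576)
  v2: (1-0.32)·(-0.85,3.55) + 0.32·(-3.17,5.46) = (-1.5924,4.1612)
  v3: (1-0.32)·(-4.02,1.43) + 0.32·(-5.34,0.17) = (-4.4424,1.0268)
  v4: (1-0.32)·(-3.15,-2.96) + 0.32·(-7.5,-6.72) = (-4.5420,-4.1632)
  v5: (1-0.32)·(-0.78,-3.25) + 0.32·(-3.06,-7.26) = (-1.5096,-4.5332)
  v6: (1-0.32)·(4.04,-2.86) + 0.32·(4.42,-5.43) = (4.1616,-3.6824)
  v7: (1-0.32)·(3.95,-1.42) + 0.32·(4.28,-3.28) = (4.0556,-2.0152)
Shoelace sum Σ(x_i·y_{i+1} − x_{i+1}·y_i):
  i=1: 1.4408·4.1612 − -1.5924·1.7576 = +8.7943 (running +8.7943)
  i=2: -1.5924·1.0268 − -4.4424·4.1612 = +16.8506 (running +25.6449)
  i=3: -4.4424·-4.1632 − -4.5420·1.0268 = +23.1583 (running +48.8032)
  i=4: -4.5420·-4.5332 − -1.5096·-4.1632 = +14.3050 (running +63.1083)
  i=5: -1.5096·-3.6824 − 4.1616·-4.5332 = +24.4243 (running +87.5326)
  i=6: 4.1616·-2.0152 − 4.0556·-3.6824 = +6.5479 (running +94.0805)
  i=7: 4.0556·1.7576 − 1.4408·-2.0152 = +10.0316 (running +104.1121)
Area = |Σ|/2 = |104.1121|/2 = 52.0560

Area at t=0.32: 52.0560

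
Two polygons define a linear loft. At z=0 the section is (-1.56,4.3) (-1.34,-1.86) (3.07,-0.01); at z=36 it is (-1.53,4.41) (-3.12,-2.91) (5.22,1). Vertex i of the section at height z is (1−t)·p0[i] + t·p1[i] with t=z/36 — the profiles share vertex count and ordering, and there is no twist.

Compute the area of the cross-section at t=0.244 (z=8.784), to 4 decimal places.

Cross-section at t=0.244: each vertex is (1-t)·p0[i] + t·p1[i].
  v1: (1-0.244)·(-1.56,4.3) + 0.244·(-1.53,4.41) = (-1.5527,4.3268)
  v2: (1-0.244)·(-1.34,-1.86) + 0.244·(-3.12,-2.91) = (-1.7743,-2.1162)
  v3: (1-0.244)·(3.07,-0.01) + 0.244·(5.22,1) = (3.5946,0.2364)
Shoelace sum Σ(x_i·y_{i+1} − x_{i+1}·y_i):
  i=1: -1.5527·-2.1162 − -1.7743·4.3268 = +10.9630 (running +10.9630)
  i=2: -1.7743·0.2364 − 3.5946·-2.1162 = +7.1874 (running +18.1504)
  i=3: 3.5946·4.3268 − -1.5527·0.2364 = +15.9204 (running +34.0707)
Area = |Σ|/2 = |34.0707|/2 = 17.0354

Area at t=0.244: 17.0354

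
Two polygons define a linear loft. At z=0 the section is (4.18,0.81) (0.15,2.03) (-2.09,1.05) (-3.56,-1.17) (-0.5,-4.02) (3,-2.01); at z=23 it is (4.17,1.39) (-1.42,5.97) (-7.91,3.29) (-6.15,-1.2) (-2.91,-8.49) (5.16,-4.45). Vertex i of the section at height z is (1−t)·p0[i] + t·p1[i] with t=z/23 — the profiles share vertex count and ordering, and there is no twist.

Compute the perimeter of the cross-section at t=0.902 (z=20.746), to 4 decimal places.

Perimeter at t=0.902: 39.6876

Cross-section at t=0.902: each vertex is (1-t)·p0[i] + t·p1[i].
  v1: (1-0.902)·(4.18,0.81) + 0.902·(4.17,1.39) = (4.1710,1.3332)
  v2: (1-0.902)·(0.15,2.03) + 0.902·(-1.42,5.97) = (-1.2661,5.5839)
  v3: (1-0.902)·(-2.09,1.05) + 0.902·(-7.91,3.29) = (-7.3396,3.0705)
  v4: (1-0.902)·(-3.56,-1.17) + 0.902·(-6.15,-1.2) = (-5.8962,-1.1971)
  v5: (1-0.902)·(-0.5,-4.02) + 0.902·(-2.91,-8.49) = (-2.6738,-8.0519)
  v6: (1-0.902)·(3,-2.01) + 0.902·(5.16,-4.45) = (4.9483,-4.2109)
Perimeter = Σ |v_{i+1} − v_i|:
  edge 1→2: √(-5.4371² + 4.2507²) = 6.9015 (running 6.9015)
  edge 2→3: √(-6.0735² + -2.5134²) = 6.5730 (running 13.4745)
  edge 3→4: √(1.4435² + -4.2675²) = 4.5050 (running 17.9796)
  edge 4→5: √(3.2224² + -6.8549²) = 7.5745 (running 25.5541)
  edge 5→6: √(7.6221² + 3.8411²) = 8.5353 (running 34.0893)
  edge 6→1: √(-0.7773² + 5.5440²) = 5.5983 (running 39.6876)
Perimeter = 39.6876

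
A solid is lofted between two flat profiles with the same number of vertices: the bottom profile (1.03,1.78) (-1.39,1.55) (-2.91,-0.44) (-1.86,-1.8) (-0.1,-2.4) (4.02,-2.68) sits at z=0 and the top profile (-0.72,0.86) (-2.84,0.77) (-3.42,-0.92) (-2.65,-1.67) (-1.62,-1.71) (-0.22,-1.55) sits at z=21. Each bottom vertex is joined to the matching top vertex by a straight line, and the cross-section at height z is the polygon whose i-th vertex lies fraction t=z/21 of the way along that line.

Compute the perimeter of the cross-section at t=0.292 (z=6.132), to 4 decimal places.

Cross-section at t=0.292: each vertex is (1-t)·p0[i] + t·p1[i].
  v1: (1-0.292)·(1.03,1.78) + 0.292·(-0.72,0.86) = (0.5190,1.5114)
  v2: (1-0.292)·(-1.39,1.55) + 0.292·(-2.84,0.77) = (-1.8134,1.3222)
  v3: (1-0.292)·(-2.91,-0.44) + 0.292·(-3.42,-0.92) = (-3.0589,-0.5802)
  v4: (1-0.292)·(-1.86,-1.8) + 0.292·(-2.65,-1.67) = (-2.0907,-1.7620)
  v5: (1-0.292)·(-0.1,-2.4) + 0.292·(-1.62,-1.71) = (-0.5438,-2.1985)
  v6: (1-0.292)·(4.02,-2.68) + 0.292·(-0.22,-1.55) = (2.7819,-2.3500)
Perimeter = Σ |v_{i+1} − v_i|:
  edge 1→2: √(-2.3324² + -0.1891²) = 2.3401 (running 2.3401)
  edge 2→3: √(-1.2455² + -1.9024²) = 2.2739 (running 4.6139)
  edge 3→4: √(0.9682² + -1.1819²) = 1.5279 (running 6.1418)
  edge 4→5: √(1.5468² + -0.4365²) = 1.6072 (running 7.7490)
  edge 5→6: √(3.3258² + -0.1515²) = 3.3292 (running 11.0782)
  edge 6→1: √(-2.2629² + 3.8614²) = 4.4756 (running 15.5538)
Perimeter = 15.5538

Perimeter at t=0.292: 15.5538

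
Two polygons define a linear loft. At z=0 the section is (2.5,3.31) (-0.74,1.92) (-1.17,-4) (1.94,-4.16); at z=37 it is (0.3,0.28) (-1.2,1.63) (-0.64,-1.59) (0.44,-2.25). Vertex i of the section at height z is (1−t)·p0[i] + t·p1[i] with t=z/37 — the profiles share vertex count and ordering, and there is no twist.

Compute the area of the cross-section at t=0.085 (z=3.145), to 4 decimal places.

Area at t=0.085: 19.0030

Cross-section at t=0.085: each vertex is (1-t)·p0[i] + t·p1[i].
  v1: (1-0.085)·(2.5,3.31) + 0.085·(0.3,0.28) = (2.3130,3.0525)
  v2: (1-0.085)·(-0.74,1.92) + 0.085·(-1.2,1.63) = (-0.7791,1.8953)
  v3: (1-0.085)·(-1.17,-4) + 0.085·(-0.64,-1.59) = (-1.1249,-3.7952)
  v4: (1-0.085)·(1.94,-4.16) + 0.085·(0.44,-2.25) = (1.8125,-3.9977)
Shoelace sum Σ(x_i·y_{i+1} − x_{i+1}·y_i):
  i=1: 2.3130·1.8953 − -0.7791·3.0525 = +6.7621 (running +6.7621)
  i=2: -0.7791·-3.7952 − -1.1249·1.8953 = +5.0890 (running +11.8511)
  i=3: -1.1249·-3.9977 − 1.8125·-3.7952 = +11.3759 (running +23.2269)
  i=4: 1.8125·3.0525 − 2.3130·-3.9977 = +14.7791 (running +38.0061)
Area = |Σ|/2 = |38.0061|/2 = 19.0030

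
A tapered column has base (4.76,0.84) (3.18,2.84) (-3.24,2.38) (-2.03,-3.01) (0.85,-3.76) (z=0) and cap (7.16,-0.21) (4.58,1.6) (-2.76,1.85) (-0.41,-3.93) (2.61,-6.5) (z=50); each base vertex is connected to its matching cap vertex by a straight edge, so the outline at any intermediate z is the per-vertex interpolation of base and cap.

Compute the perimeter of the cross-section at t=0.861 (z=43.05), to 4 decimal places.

Cross-section at t=0.861: each vertex is (1-t)·p0[i] + t·p1[i].
  v1: (1-0.861)·(4.76,0.84) + 0.861·(7.16,-0.21) = (6.8264,-0.0640)
  v2: (1-0.861)·(3.18,2.84) + 0.861·(4.58,1.6) = (4.3854,1.7724)
  v3: (1-0.861)·(-3.24,2.38) + 0.861·(-2.76,1.85) = (-2.8267,1.9237)
  v4: (1-0.861)·(-2.03,-3.01) + 0.861·(-0.41,-3.93) = (-0.6352,-3.8021)
  v5: (1-0.861)·(0.85,-3.76) + 0.861·(2.61,-6.5) = (2.3654,-6.1191)
Perimeter = Σ |v_{i+1} − v_i|:
  edge 1→2: √(-2.4410² + 1.8364²) = 3.0546 (running 3.0546)
  edge 2→3: √(-7.2121² + 0.1513²) = 7.2137 (running 10.2684)
  edge 3→4: √(2.1915² + -5.7258²) = 6.1309 (running 16.3992)
  edge 4→5: √(3.0005² + -2.3170²) = 3.7910 (running 20.1902)
  edge 5→1: √(4.4610² + 6.0551²) = 7.5210 (running 27.7112)
Perimeter = 27.7112

Perimeter at t=0.861: 27.7112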